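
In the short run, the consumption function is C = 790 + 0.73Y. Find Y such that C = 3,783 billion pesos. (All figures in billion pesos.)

790 + 0.73Y = 3783
0.73Y = 2993, so Y = 2993/0.73 = 4100

Y = 4100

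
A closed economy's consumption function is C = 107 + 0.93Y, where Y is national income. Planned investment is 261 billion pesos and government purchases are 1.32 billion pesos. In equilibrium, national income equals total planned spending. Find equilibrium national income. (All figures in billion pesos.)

Y = 5276

Y = C + I + G = 107 + 0.93Y + 261 + 1.32
Y − 0.93Y = 369.32
0.07Y = 369.32, so Y = 369.32/0.07 = 5276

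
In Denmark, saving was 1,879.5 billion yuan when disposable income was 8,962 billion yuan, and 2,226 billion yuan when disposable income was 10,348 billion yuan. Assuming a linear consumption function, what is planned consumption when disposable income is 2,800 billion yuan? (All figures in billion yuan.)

C = 2461

MPS = ΔS/ΔY = (2226 − 1879.5)/(10348 − 8962) = 346.5/1386 = 0.25
MPC = 1 − MPS = 0.75
Autonomous saving = 1879.5 − 0.25(8962) = -361, so a = 361
C = 361 + 0.75(2800) = 361 + 2100 = 2461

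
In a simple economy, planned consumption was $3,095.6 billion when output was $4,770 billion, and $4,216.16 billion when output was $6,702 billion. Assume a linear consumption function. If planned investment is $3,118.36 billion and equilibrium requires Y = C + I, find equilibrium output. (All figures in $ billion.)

Y = 8208

MPC = (4216.16 − 3095.6)/(6702 − 4770) = 1120.56/1932 = 0.58
a = 3095.6 − 0.58(4770) = 329
Equilibrium: Y = 329 + 0.58Y + 3118.36
0.42Y = 3447.36, so Y = 3447.36/0.42 = 8208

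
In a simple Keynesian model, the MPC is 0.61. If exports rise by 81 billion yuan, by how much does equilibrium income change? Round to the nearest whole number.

The multiplier is 1/(1 − MPC) = 1/0.39.
ΔY = 81/0.39 = 207.69 ≈ 208

ΔY ≈ 208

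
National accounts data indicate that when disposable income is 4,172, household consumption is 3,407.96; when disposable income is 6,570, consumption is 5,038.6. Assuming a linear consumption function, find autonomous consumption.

MPC = ΔC/ΔY = (5038.6 − 3407.96)/(6570 − 4172) = 1630.64/2398 = 0.68
a = C − MPC·Y = 3407.96 − 0.68(4172) = 3407.96 − 2836.96 = 571

a = 571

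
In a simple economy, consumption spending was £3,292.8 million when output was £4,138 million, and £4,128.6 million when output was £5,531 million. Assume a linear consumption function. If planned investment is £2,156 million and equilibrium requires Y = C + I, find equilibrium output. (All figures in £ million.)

MPC = (4128.6 − 3292.8)/(5531 − 4138) = 835.8/1393 = 0.6
a = 3292.8 − 0.6(4138) = 810
Equilibrium: Y = 810 + 0.6Y + 2156
0.4Y = 2966, so Y = 2966/0.4 = 7415

Y = 7415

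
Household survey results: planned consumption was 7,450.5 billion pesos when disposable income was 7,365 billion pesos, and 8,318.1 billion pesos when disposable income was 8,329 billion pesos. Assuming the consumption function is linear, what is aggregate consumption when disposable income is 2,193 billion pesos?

C = 2795.7

MPC = (8318.1 − 7450.5)/(8329 − 7365) = 867.6/964 = 0.9
a = 7450.5 − 0.9(7365) = 7450.5 − 6628.5 = 822
C = 822 + 0.9(2193) = 822 + 1973.7 = 2795.7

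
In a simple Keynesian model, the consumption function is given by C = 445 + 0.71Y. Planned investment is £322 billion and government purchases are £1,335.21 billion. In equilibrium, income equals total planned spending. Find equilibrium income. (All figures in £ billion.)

Y = C + I + G = 445 + 0.71Y + 322 + 1335.21
Y − 0.71Y = 2102.21
0.29Y = 2102.21, so Y = 2102.21/0.29 = 7249

Y = 7249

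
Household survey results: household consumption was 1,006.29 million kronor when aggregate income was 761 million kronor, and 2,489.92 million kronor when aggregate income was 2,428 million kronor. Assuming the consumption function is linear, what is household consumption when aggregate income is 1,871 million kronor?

C = 1994.19

MPC = (2489.92 − 1006.29)/(2428 − 761) = 1483.63/1667 = 0.89
a = 1006.29 − 0.89(761) = 1006.29 − 677.29 = 329
C = 329 + 0.89(1871) = 329 + 1665.19 = 1994.19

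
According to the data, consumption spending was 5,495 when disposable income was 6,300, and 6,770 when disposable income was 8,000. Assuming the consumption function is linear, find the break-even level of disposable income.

Y = 3080

MPC = (6770 − 5495)/(8000 − 6300) = 1275/1700 = 0.75
a = 5495 − 0.75(6300) = 5495 − 4725 = 770
Break-even: Y = a/(1−MPC) = 770/0.25 = 3080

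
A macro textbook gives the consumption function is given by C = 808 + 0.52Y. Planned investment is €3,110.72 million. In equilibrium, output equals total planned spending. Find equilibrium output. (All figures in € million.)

Y = 8164

Y = C + I = 808 + 0.52Y + 3110.72
Y − 0.52Y = 3918.72
0.48Y = 3918.72, so Y = 3918.72/0.48 = 8164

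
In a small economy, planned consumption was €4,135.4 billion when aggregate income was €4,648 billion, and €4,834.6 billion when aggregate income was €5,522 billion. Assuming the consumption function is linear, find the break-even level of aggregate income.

Y = 2085

MPC = (4834.6 − 4135.4)/(5522 − 4648) = 699.2/874 = 0.8
a = 4135.4 − 0.8(4648) = 4135.4 − 3718.4 = 417
Break-even: Y = a/(1−MPC) = 417/0.2 = 2085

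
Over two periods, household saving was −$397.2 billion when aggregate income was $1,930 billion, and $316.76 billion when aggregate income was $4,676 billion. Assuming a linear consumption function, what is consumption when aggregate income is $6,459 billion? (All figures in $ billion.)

MPS = ΔS/ΔY = (316.76 − (-397.2))/(4676 − 1930) = 713.96/2746 = 0.26
MPC = 1 − MPS = 0.74
Autonomous saving = -397.2 − 0.26(1930) = -899, so a = 899
C = 899 + 0.74(6459) = 899 + 4779.66 = 5678.66

C = 5678.66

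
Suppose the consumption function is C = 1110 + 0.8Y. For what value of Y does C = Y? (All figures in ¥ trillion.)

At break-even, C = Y: 1110 + 0.8Y = Y
0.2Y = 1110, so Y = 1110/0.2 = 5550

Y = 5550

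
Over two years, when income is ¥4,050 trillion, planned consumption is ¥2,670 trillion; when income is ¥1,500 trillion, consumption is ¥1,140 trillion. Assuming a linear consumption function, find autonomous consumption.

MPC = ΔC/ΔY = (2670 − 1140)/(4050 − 1500) = 1530/2550 = 0.6
a = C − MPC·Y = 1140 − 0.6(1500) = 1140 − 900 = 240

a = 240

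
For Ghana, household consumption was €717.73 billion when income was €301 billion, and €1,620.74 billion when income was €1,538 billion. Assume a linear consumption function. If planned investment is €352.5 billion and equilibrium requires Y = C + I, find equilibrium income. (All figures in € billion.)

MPC = (1620.74 − 717.73)/(1538 − 301) = 903.01/1237 = 0.73
a = 717.73 − 0.73(301) = 498
Equilibrium: Y = 498 + 0.73Y + 352.5
0.27Y = 850.5, so Y = 850.5/0.27 = 3150

Y = 3150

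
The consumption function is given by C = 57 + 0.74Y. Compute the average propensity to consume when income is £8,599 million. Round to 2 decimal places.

C = 57 + 0.74(8599) = 6420.26
APC = C/Y = 6420.26/8599 = 0.75

APC = 0.75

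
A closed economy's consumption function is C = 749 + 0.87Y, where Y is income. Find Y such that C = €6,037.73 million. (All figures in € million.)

Y = 6079

749 + 0.87Y = 6037.73
0.87Y = 5288.73, so Y = 5288.73/0.87 = 6079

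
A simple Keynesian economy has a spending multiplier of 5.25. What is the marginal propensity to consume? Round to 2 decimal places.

k = 1/(1 − MPC), so 1 − MPC = 1/k = 1/5.25 = 0.1905
MPC = 1 − 0.1905 = 0.81

MPC = 0.81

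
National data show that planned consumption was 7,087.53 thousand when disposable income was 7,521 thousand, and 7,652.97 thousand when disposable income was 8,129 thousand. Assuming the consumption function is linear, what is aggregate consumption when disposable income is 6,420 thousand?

MPC = (7652.97 − 7087.53)/(8129 − 7521) = 565.44/608 = 0.93
a = 7087.53 − 0.93(7521) = 7087.53 − 6994.53 = 93
C = 93 + 0.93(6420) = 93 + 5970.6 = 6063.6

C = 6063.6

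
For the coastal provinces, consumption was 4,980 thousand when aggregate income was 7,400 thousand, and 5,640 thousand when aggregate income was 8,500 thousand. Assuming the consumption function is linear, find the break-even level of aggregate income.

Y = 1350

MPC = (5640 − 4980)/(8500 − 7400) = 660/1100 = 0.6
a = 4980 − 0.6(7400) = 4980 − 4440 = 540
Break-even: Y = a/(1−MPC) = 540/0.4 = 1350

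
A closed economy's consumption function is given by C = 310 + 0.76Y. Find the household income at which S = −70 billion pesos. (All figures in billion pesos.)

Y = 1000

S = Y − C = -310 + 0.24Y
-310 + 0.24Y = -70, so 0.24Y = 240 and Y = 1000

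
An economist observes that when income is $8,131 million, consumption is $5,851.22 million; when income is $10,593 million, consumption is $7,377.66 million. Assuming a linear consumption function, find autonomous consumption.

a = 810

MPC = ΔC/ΔY = (7377.66 − 5851.22)/(10593 − 8131) = 1526.44/2462 = 0.62
a = C − MPC·Y = 5851.22 − 0.62(8131) = 5851.22 − 5041.22 = 810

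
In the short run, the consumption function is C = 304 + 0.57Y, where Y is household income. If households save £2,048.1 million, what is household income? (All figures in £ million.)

Y = 5470

S = Y − C = -304 + 0.43Y
-304 + 0.43Y = 2048.1, so 0.43Y = 2352.1 and Y = 5470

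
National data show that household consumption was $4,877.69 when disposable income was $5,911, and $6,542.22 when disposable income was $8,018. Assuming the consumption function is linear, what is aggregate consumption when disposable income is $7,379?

C = 6037.41

MPC = (6542.22 − 4877.69)/(8018 − 5911) = 1664.53/2107 = 0.79
a = 4877.69 − 0.79(5911) = 4877.69 − 4669.69 = 208
C = 208 + 0.79(7379) = 208 + 5829.41 = 6037.41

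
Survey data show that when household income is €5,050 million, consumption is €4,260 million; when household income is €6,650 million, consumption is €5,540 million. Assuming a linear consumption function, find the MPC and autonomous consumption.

MPC = ΔC/ΔY = (5540 − 4260)/(6650 − 5050) = 1280/1600 = 0.8
a = C − MPC·Y = 4260 − 0.8(5050) = 4260 − 4040 = 220

MPC = 0.8; a = 220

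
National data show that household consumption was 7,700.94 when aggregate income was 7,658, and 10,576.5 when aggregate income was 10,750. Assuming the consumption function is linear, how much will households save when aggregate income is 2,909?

S = -375.37

MPC = (10576.5 − 7700.94)/(10750 − 7658) = 2875.56/3092 = 0.93
a = 7700.94 − 0.93(7658) = 7700.94 − 7121.94 = 579
C = 579 + 0.93(2909) = 3284.37
S = 2909 − 3284.37 = -375.37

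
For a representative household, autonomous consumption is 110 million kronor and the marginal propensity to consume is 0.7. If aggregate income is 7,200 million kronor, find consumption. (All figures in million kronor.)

C = 5150

C = 110 + 0.7(7200) = 110 + 5040 = 5150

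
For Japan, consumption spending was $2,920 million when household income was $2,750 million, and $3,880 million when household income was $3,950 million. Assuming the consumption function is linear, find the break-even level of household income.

Y = 3600

MPC = (3880 − 2920)/(3950 − 2750) = 960/1200 = 0.8
a = 2920 − 0.8(2750) = 2920 − 2200 = 720
Break-even: Y = a/(1−MPC) = 720/0.2 = 3600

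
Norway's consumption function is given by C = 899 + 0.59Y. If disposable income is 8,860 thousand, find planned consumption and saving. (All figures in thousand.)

C = 6126.4; S = 2733.6

C = 899 + 0.59(8860) = 899 + 5227.4 = 6126.4
S = Y − C = 8860 − 6126.4 = 2733.6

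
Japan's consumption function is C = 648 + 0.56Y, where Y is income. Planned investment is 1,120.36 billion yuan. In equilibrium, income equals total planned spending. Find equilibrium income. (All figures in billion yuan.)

Y = 4019

Y = C + I = 648 + 0.56Y + 1120.36
Y − 0.56Y = 1768.36
0.44Y = 1768.36, so Y = 1768.36/0.44 = 4019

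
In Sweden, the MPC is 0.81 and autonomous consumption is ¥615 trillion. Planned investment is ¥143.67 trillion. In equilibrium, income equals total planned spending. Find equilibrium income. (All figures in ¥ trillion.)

Y = C + I = 615 + 0.81Y + 143.67
Y − 0.81Y = 758.67
0.19Y = 758.67, so Y = 758.67/0.19 = 3993

Y = 3993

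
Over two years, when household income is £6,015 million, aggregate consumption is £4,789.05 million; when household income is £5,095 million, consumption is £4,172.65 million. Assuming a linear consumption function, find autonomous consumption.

a = 759

MPC = ΔC/ΔY = (4789.05 − 4172.65)/(6015 − 5095) = 616.4/920 = 0.67
a = C − MPC·Y = 4172.65 − 0.67(5095) = 4172.65 − 3413.65 = 759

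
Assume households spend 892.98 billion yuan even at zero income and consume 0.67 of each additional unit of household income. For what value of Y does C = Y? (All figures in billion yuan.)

Y = 2706

At break-even, C = Y: 892.98 + 0.67Y = Y
0.33Y = 892.98, so Y = 892.98/0.33 = 2706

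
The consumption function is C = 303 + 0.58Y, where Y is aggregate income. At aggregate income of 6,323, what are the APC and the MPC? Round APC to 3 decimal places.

MPC = 0.58 (the slope of the consumption function)
C = 303 + 0.58(6323) = 3970.34, so APC = 3970.34/6323 = 0.628

APC = 0.628; MPC = 0.58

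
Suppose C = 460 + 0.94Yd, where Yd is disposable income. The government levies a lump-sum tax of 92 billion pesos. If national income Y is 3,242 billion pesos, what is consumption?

Yd = Y − T = 3242 − 92 = 3150
C = 460 + 0.94(3150) = 460 + 2961 = 3421

C = 3421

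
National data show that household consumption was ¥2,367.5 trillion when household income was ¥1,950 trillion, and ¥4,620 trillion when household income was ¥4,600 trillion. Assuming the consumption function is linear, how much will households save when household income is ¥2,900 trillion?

S = -275

MPC = (4620 − 2367.5)/(4600 − 1950) = 2252.5/2650 = 0.85
a = 2367.5 − 0.85(1950) = 2367.5 − 1657.5 = 710
C = 710 + 0.85(2900) = 3175
S = 2900 − 3175 = -275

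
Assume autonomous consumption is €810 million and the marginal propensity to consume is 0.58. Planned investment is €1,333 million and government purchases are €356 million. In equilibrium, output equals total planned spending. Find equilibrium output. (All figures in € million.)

Y = 5950

Y = C + I + G = 810 + 0.58Y + 1333 + 356
Y − 0.58Y = 2499
0.42Y = 2499, so Y = 2499/0.42 = 5950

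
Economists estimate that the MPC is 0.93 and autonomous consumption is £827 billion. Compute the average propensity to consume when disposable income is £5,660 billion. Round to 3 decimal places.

APC = 1.076

C = 827 + 0.93(5660) = 6090.8
APC = C/Y = 6090.8/5660 = 1.076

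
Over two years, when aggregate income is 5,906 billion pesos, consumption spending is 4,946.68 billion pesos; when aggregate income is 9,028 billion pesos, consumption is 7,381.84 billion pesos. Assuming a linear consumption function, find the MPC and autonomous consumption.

MPC = 0.78; a = 340

MPC = ΔC/ΔY = (7381.84 − 4946.68)/(9028 − 5906) = 2435.16/3122 = 0.78
a = C − MPC·Y = 4946.68 − 0.78(5906) = 4946.68 − 4606.68 = 340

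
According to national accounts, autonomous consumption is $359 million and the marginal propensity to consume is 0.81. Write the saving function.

S = Y − C = Y − (359 + 0.81Y) = -359 + (1 − 0.81)Y

S = -359 + 0.19Y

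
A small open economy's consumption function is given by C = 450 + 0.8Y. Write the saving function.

S = -450 + 0.2Y

S = Y − C = Y − (450 + 0.8Y) = -450 + (1 − 0.8)Y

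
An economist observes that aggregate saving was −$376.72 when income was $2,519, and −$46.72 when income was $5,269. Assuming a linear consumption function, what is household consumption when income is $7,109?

C = 6934.92

MPS = ΔS/ΔY = (-46.72 − (-376.72))/(5269 − 2519) = 330/2750 = 0.12
MPC = 1 − MPS = 0.88
Autonomous saving = -376.72 − 0.12(2519) = -679, so a = 679
C = 679 + 0.88(7109) = 679 + 6255.92 = 6934.92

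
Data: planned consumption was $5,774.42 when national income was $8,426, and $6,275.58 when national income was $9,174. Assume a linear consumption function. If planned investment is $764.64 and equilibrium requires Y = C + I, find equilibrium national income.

Y = 2708

MPC = (6275.58 − 5774.42)/(9174 − 8426) = 501.16/748 = 0.67
a = 5774.42 − 0.67(8426) = 129
Equilibrium: Y = 129 + 0.67Y + 764.64
0.33Y = 893.64, so Y = 893.64/0.33 = 2708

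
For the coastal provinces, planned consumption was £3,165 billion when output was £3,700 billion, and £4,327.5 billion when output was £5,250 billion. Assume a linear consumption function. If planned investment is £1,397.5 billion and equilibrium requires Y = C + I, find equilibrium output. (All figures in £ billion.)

MPC = (4327.5 − 3165)/(5250 − 3700) = 1162.5/1550 = 0.75
a = 3165 − 0.75(3700) = 390
Equilibrium: Y = 390 + 0.75Y + 1397.5
0.25Y = 1787.5, so Y = 1787.5/0.25 = 7150

Y = 7150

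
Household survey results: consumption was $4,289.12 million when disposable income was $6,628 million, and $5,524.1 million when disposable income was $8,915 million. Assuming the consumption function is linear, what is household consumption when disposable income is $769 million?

C = 1125.26

MPC = (5524.1 − 4289.12)/(8915 − 6628) = 1234.98/2287 = 0.54
a = 4289.12 − 0.54(6628) = 4289.12 − 3579.12 = 710
C = 710 + 0.54(769) = 710 + 415.26 = 1125.26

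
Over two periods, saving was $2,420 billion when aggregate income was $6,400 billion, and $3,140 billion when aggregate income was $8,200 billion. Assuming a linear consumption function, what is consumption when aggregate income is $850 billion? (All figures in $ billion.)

MPS = ΔS/ΔY = (3140 − 2420)/(8200 − 6400) = 720/1800 = 0.4
MPC = 1 − MPS = 0.6
Autonomous saving = 2420 − 0.4(6400) = -140, so a = 140
C = 140 + 0.6(850) = 140 + 510 = 650

C = 650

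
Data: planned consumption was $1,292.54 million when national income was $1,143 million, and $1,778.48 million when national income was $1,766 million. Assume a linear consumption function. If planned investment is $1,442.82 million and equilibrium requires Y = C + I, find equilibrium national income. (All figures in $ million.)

Y = 8381

MPC = (1778.48 − 1292.54)/(1766 − 1143) = 485.94/623 = 0.78
a = 1292.54 − 0.78(1143) = 401
Equilibrium: Y = 401 + 0.78Y + 1442.82
0.22Y = 1843.82, so Y = 1843.82/0.22 = 8381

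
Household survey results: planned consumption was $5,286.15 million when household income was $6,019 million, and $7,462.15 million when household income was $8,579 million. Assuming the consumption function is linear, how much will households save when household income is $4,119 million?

S = 447.85

MPC = (7462.15 − 5286.15)/(8579 − 6019) = 2176/2560 = 0.85
a = 5286.15 − 0.85(6019) = 5286.15 − 5116.15 = 170
C = 170 + 0.85(4119) = 3671.15
S = 4119 − 3671.15 = 447.85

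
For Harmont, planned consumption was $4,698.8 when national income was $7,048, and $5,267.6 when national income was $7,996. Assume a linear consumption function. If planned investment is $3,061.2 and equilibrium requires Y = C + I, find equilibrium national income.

MPC = (5267.6 − 4698.8)/(7996 − 7048) = 568.8/948 = 0.6
a = 4698.8 − 0.6(7048) = 470
Equilibrium: Y = 470 + 0.6Y + 3061.2
0.4Y = 3531.2, so Y = 3531.2/0.4 = 8828

Y = 8828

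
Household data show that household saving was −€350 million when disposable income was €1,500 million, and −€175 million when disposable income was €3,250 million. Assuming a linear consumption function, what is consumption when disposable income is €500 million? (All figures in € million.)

MPS = ΔS/ΔY = (-175 − (-350))/(3250 − 1500) = 175/1750 = 0.1
MPC = 1 − MPS = 0.9
Autonomous saving = -350 − 0.1(1500) = -500, so a = 500
C = 500 + 0.9(500) = 500 + 450 = 950

C = 950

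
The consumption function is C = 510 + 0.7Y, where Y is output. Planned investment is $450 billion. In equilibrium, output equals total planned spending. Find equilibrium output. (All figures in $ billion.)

Y = 3200

Y = C + I = 510 + 0.7Y + 450
Y − 0.7Y = 960
0.3Y = 960, so Y = 960/0.3 = 3200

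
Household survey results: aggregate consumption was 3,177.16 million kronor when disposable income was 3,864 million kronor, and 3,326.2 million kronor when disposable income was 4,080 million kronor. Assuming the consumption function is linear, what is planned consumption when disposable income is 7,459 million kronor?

MPC = (3326.2 − 3177.16)/(4080 − 3864) = 149.04/216 = 0.69
a = 3177.16 − 0.69(3864) = 3177.16 − 2666.16 = 511
C = 511 + 0.69(7459) = 511 + 5146.71 = 5657.71

C = 5657.71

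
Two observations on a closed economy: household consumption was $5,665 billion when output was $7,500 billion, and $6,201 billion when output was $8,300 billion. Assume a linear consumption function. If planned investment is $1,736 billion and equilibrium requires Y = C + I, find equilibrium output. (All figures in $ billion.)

MPC = (6201 − 5665)/(8300 − 7500) = 536/800 = 0.67
a = 5665 − 0.67(7500) = 640
Equilibrium: Y = 640 + 0.67Y + 1736
0.33Y = 2376, so Y = 2376/0.33 = 7200

Y = 7200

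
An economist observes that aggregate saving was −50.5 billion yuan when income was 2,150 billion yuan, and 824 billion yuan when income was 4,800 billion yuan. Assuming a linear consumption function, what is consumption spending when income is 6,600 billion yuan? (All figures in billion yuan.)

C = 5182

MPS = ΔS/ΔY = (824 − (-50.5))/(4800 − 2150) = 874.5/2650 = 0.33
MPC = 1 − MPS = 0.67
Autonomous saving = -50.5 − 0.33(2150) = -760, so a = 760
C = 760 + 0.67(6600) = 760 + 4422 = 5182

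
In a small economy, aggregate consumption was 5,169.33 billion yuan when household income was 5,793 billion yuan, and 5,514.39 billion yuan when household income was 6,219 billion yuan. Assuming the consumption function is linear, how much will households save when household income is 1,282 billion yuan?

S = -233.42

MPC = (5514.39 − 5169.33)/(6219 − 5793) = 345.06/426 = 0.81
a = 5169.33 − 0.81(5793) = 5169.33 − 4692.33 = 477
C = 477 + 0.81(1282) = 1515.42
S = 1282 − 1515.42 = -233.42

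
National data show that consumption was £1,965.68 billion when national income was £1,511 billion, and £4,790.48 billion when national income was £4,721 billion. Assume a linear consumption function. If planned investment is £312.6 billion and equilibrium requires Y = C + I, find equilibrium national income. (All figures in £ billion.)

Y = 7905

MPC = (4790.48 − 1965.68)/(4721 − 1511) = 2824.8/3210 = 0.88
a = 1965.68 − 0.88(1511) = 636
Equilibrium: Y = 636 + 0.88Y + 312.6
0.12Y = 948.6, so Y = 948.6/0.12 = 7905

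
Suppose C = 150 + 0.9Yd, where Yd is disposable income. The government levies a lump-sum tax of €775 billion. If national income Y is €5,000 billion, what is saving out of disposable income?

S = 272.5

Yd = Y − T = 5000 − 775 = 4225
C = 150 + 0.9(4225) = 150 + 3802.5 = 3952.5
S = Yd − C = 4225 − 3952.5 = 272.5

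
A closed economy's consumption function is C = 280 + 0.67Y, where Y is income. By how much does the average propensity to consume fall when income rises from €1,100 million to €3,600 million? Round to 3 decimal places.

At Y = 1100: C = 280 + 0.67(1100) = 1017, APC = 1017/1100 = 0.9245
At Y = 3600: C = 2692, APC = 2692/3600 = 0.7478
Fall in APC = 0.9245 − 0.7478 = 0.1767 ≈ 0.177

ΔAPC = 0.177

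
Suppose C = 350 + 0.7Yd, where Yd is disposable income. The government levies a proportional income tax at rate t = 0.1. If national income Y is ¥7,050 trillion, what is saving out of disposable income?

Yd = (1 − 0.1)(7050) = 0.9(7050) = 6345
C = 350 + 0.7(6345) = 350 + 4441.5 = 4791.5
S = Yd − C = 6345 − 4791.5 = 1553.5

S = 1553.5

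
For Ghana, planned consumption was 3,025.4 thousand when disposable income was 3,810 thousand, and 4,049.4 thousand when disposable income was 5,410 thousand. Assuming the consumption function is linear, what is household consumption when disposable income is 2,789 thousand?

C = 2371.96

MPC = (4049.4 − 3025.4)/(5410 − 3810) = 1024/1600 = 0.64
a = 3025.4 − 0.64(3810) = 3025.4 − 2438.4 = 587
C = 587 + 0.64(2789) = 587 + 1784.96 = 2371.96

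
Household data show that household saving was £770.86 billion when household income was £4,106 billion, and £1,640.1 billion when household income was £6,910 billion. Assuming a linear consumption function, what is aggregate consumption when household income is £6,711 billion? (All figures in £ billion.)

MPS = ΔS/ΔY = (1640.1 − 770.86)/(6910 − 4106) = 869.24/2804 = 0.31
MPC = 1 − MPS = 0.69
Autonomous saving = 770.86 − 0.31(4106) = -502, so a = 502
C = 502 + 0.69(6711) = 502 + 4630.59 = 5132.59

C = 5132.59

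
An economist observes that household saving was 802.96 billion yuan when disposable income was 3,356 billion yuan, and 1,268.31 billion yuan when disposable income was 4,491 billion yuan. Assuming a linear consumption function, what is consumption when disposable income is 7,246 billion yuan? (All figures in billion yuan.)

MPS = ΔS/ΔY = (1268.31 − 802.96)/(4491 − 3356) = 465.35/1135 = 0.41
MPC = 1 − MPS = 0.59
Autonomous saving = 802.96 − 0.41(3356) = -573, so a = 573
C = 573 + 0.59(7246) = 573 + 4275.14 = 4848.14

C = 4848.14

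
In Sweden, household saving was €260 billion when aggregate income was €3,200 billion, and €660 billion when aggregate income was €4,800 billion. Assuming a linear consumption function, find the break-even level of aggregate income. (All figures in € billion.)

Y = 2160

MPS = ΔS/ΔY = (660 − 260)/(4800 − 3200) = 400/1600 = 0.25
MPC = 1 − MPS = 0.75
From S(3200) = 260: −a + 0.25(3200) = 260, so a = 800 − 260 = 540
Break-even (S = 0): Y = a/MPS = 540/0.25 = 2160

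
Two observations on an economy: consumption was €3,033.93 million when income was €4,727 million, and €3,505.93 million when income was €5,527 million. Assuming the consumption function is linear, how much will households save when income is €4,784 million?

S = 1716.44

MPC = (3505.93 − 3033.93)/(5527 − 4727) = 472/800 = 0.59
a = 3033.93 − 0.59(4727) = 3033.93 − 2788.93 = 245
C = 245 + 0.59(4784) = 3067.56
S = 4784 − 3067.56 = 1716.44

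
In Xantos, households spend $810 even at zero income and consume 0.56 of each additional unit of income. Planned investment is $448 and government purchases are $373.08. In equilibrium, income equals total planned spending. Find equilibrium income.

Y = C + I + G = 810 + 0.56Y + 448 + 373.08
Y − 0.56Y = 1631.08
0.44Y = 1631.08, so Y = 1631.08/0.44 = 3707

Y = 3707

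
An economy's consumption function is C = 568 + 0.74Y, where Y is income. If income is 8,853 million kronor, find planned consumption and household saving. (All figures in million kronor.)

C = 7119.22; S = 1733.78

C = 568 + 0.74(8853) = 568 + 6551.22 = 7119.22
S = Y − C = 8853 − 7119.22 = 1733.78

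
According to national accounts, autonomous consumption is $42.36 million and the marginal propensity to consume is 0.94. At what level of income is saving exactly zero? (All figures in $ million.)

At break-even, C = Y: 42.36 + 0.94Y = Y
0.06Y = 42.36, so Y = 42.36/0.06 = 706

Y = 706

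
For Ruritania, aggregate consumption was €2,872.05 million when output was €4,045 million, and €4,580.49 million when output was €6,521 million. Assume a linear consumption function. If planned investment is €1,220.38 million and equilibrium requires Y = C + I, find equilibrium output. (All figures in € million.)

MPC = (4580.49 − 2872.05)/(6521 − 4045) = 1708.44/2476 = 0.69
a = 2872.05 − 0.69(4045) = 81
Equilibrium: Y = 81 + 0.69Y + 1220.38
0.31Y = 1301.38, so Y = 1301.38/0.31 = 4198

Y = 4198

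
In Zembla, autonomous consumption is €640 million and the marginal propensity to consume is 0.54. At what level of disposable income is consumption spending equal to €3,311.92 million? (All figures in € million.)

640 + 0.54Y = 3311.92
0.54Y = 2671.92, so Y = 2671.92/0.54 = 4948

Y = 4948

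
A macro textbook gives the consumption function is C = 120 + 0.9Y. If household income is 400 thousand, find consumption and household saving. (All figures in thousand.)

C = 120 + 0.9(400) = 120 + 360 = 480
S = Y − C = 400 − 480 = -80

C = 480; S = -80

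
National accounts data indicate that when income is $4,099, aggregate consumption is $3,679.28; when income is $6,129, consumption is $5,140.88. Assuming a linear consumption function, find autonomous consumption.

MPC = ΔC/ΔY = (5140.88 − 3679.28)/(6129 − 4099) = 1461.6/2030 = 0.72
a = C − MPC·Y = 3679.28 − 0.72(4099) = 3679.28 − 2951.28 = 728

a = 728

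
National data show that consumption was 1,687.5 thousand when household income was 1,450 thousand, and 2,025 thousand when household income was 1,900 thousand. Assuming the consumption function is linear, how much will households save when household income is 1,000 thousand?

S = -350

MPC = (2025 − 1687.5)/(1900 − 1450) = 337.5/450 = 0.75
a = 1687.5 − 0.75(1450) = 1687.5 − 1087.5 = 600
C = 600 + 0.75(1000) = 1350
S = 1000 − 1350 = -350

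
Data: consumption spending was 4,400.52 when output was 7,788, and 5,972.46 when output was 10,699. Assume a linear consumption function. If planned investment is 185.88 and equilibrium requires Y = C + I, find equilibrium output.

Y = 828

MPC = (5972.46 − 4400.52)/(10699 − 7788) = 1571.94/2911 = 0.54
a = 4400.52 − 0.54(7788) = 195
Equilibrium: Y = 195 + 0.54Y + 185.88
0.46Y = 380.88, so Y = 380.88/0.46 = 828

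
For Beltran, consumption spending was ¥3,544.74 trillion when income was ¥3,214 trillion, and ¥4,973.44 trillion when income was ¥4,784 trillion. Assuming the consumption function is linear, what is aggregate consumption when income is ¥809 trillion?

C = 1356.19

MPC = (4973.44 − 3544.74)/(4784 − 3214) = 1428.7/1570 = 0.91
a = 3544.74 − 0.91(3214) = 3544.74 − 2924.74 = 620
C = 620 + 0.91(809) = 620 + 736.19 = 1356.19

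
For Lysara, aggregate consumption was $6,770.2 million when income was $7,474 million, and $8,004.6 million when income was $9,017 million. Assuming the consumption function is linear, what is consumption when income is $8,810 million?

MPC = (8004.6 − 6770.2)/(9017 − 7474) = 1234.4/1543 = 0.8
a = 6770.2 − 0.8(7474) = 6770.2 − 5979.2 = 791
C = 791 + 0.8(8810) = 791 + 7048 = 7839

C = 7839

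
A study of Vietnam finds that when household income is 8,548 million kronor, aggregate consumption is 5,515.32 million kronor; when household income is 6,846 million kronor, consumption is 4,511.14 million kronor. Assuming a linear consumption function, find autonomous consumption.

a = 472

MPC = ΔC/ΔY = (5515.32 − 4511.14)/(8548 − 6846) = 1004.18/1702 = 0.59
a = C − MPC·Y = 4511.14 − 0.59(6846) = 4511.14 − 4039.14 = 472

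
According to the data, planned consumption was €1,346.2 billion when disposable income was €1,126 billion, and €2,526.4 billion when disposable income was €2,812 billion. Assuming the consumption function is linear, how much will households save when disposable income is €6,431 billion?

S = 1371.3

MPC = (2526.4 − 1346.2)/(2812 − 1126) = 1180.2/1686 = 0.7
a = 1346.2 − 0.7(1126) = 1346.2 − 788.2 = 558
C = 558 + 0.7(6431) = 5059.7
S = 6431 − 5059.7 = 1371.3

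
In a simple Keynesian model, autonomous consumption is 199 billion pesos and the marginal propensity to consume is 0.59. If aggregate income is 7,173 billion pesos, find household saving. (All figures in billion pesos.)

C = 199 + 0.59(7173) = 199 + 4232.07 = 4431.07
S = Y − C = 7173 − 4431.07 = 2741.93

S = 2741.93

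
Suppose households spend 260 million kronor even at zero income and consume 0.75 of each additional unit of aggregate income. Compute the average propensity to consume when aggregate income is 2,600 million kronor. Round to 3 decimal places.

APC = 0.850

C = 260 + 0.75(2600) = 2210
APC = C/Y = 2210/2600 = 0.850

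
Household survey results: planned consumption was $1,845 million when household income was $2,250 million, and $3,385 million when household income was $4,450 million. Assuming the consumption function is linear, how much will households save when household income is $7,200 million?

MPC = (3385 − 1845)/(4450 − 2250) = 1540/2200 = 0.7
a = 1845 − 0.7(2250) = 1845 − 1575 = 270
C = 270 + 0.7(7200) = 5310
S = 7200 − 5310 = 1890

S = 1890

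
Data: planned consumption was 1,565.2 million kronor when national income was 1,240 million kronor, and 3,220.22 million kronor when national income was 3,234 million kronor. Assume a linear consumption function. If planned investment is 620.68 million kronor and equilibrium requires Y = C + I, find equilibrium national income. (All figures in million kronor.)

MPC = (3220.22 − 1565.2)/(3234 − 1240) = 1655.02/1994 = 0.83
a = 1565.2 − 0.83(1240) = 536
Equilibrium: Y = 536 + 0.83Y + 620.68
0.17Y = 1156.68, so Y = 1156.68/0.17 = 6804

Y = 6804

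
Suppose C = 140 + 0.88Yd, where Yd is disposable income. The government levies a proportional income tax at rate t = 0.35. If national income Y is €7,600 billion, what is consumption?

Yd = (1 − 0.35)(7600) = 0.65(7600) = 4940
C = 140 + 0.88(4940) = 140 + 4347.2 = 4487.2

C = 4487.2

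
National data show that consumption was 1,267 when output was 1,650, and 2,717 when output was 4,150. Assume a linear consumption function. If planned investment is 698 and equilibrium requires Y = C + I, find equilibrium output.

Y = 2400

MPC = (2717 − 1267)/(4150 − 1650) = 1450/2500 = 0.58
a = 1267 − 0.58(1650) = 310
Equilibrium: Y = 310 + 0.58Y + 698
0.42Y = 1008, so Y = 1008/0.42 = 2400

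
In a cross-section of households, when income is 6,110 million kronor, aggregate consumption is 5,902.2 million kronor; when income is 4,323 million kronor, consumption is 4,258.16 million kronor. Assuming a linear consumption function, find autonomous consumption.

MPC = ΔC/ΔY = (5902.2 − 4258.16)/(6110 − 4323) = 1644.04/1787 = 0.92
a = C − MPC·Y = 4258.16 − 0.92(4323) = 4258.16 − 3977.16 = 281

a = 281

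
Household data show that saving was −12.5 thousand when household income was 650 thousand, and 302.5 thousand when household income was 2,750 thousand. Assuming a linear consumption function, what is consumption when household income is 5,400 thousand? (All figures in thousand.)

MPS = ΔS/ΔY = (302.5 − (-12.5))/(2750 − 650) = 315/2100 = 0.15
MPC = 1 − MPS = 0.85
Autonomous saving = -12.5 − 0.15(650) = -110, so a = 110
C = 110 + 0.85(5400) = 110 + 4590 = 4700

C = 4700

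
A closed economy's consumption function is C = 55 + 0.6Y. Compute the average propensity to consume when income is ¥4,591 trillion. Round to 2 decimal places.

C = 55 + 0.6(4591) = 2809.6
APC = C/Y = 2809.6/4591 = 0.61

APC = 0.61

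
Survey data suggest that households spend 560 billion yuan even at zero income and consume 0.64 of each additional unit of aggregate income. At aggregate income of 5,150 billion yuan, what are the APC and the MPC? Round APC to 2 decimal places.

APC = 0.75; MPC = 0.64

MPC = 0.64 (the slope of the consumption function)
C = 560 + 0.64(5150) = 3856, so APC = 3856/5150 = 0.75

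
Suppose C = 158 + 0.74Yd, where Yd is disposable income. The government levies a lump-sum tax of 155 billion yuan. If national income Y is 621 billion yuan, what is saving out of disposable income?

S = -36.84

Yd = Y − T = 621 − 155 = 466
C = 158 + 0.74(466) = 158 + 344.84 = 502.84
S = Yd − C = 466 − 502.84 = -36.84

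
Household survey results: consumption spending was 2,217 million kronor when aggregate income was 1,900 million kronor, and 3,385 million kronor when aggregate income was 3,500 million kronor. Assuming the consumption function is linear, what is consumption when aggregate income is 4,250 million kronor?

MPC = (3385 − 2217)/(3500 − 1900) = 1168/1600 = 0.73
a = 2217 − 0.73(1900) = 2217 − 1387 = 830
C = 830 + 0.73(4250) = 830 + 3102.5 = 3932.5

C = 3932.5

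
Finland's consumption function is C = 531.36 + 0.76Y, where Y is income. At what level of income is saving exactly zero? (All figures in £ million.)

At break-even, C = Y: 531.36 + 0.76Y = Y
0.24Y = 531.36, so Y = 531.36/0.24 = 2214

Y = 2214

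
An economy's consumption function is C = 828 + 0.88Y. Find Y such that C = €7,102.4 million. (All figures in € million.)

Y = 7130

828 + 0.88Y = 7102.4
0.88Y = 6274.4, so Y = 6274.4/0.88 = 7130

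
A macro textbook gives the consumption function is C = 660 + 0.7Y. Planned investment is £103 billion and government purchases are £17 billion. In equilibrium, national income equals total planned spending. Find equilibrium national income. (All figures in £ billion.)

Y = C + I + G = 660 + 0.7Y + 103 + 17
Y − 0.7Y = 780
0.3Y = 780, so Y = 780/0.3 = 2600

Y = 2600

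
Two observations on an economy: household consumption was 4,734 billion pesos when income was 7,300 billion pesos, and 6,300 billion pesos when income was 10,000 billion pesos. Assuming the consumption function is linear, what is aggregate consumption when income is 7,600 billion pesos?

MPC = (6300 − 4734)/(10000 − 7300) = 1566/2700 = 0.58
a = 4734 − 0.58(7300) = 4734 − 4234 = 500
C = 500 + 0.58(7600) = 500 + 4408 = 4908

C = 4908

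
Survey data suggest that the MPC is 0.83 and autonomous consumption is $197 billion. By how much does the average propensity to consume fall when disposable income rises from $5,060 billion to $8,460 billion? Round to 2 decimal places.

At Y = 5060: C = 197 + 0.83(5060) = 4396.8, APC = 4396.8/5060 = 0.869
At Y = 8460: C = 7218.8, APC = 7218.8/8460 = 0.853
Fall in APC = 0.869 − 0.853 = 0.016 ≈ 0.02

ΔAPC = 0.02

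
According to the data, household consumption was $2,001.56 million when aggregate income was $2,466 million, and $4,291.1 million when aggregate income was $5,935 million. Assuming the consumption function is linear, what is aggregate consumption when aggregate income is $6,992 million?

MPC = (4291.1 − 2001.56)/(5935 − 2466) = 2289.54/3469 = 0.66
a = 2001.56 − 0.66(2466) = 2001.56 − 1627.56 = 374
C = 374 + 0.66(6992) = 374 + 4614.72 = 4988.72

C = 4988.72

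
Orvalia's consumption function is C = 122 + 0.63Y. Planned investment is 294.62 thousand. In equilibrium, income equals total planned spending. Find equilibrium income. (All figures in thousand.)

Y = C + I = 122 + 0.63Y + 294.62
Y − 0.63Y = 416.62
0.37Y = 416.62, so Y = 416.62/0.37 = 1126

Y = 1126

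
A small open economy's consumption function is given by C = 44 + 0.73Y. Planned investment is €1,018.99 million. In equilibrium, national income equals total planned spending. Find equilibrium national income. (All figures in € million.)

Y = 3937

Y = C + I = 44 + 0.73Y + 1018.99
Y − 0.73Y = 1062.99
0.27Y = 1062.99, so Y = 1062.99/0.27 = 3937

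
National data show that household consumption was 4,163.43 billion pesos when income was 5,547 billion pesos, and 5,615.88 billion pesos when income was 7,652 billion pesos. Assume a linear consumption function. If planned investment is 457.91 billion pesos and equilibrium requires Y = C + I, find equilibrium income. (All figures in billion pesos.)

Y = 2561

MPC = (5615.88 − 4163.43)/(7652 − 5547) = 1452.45/2105 = 0.69
a = 4163.43 − 0.69(5547) = 336
Equilibrium: Y = 336 + 0.69Y + 457.91
0.31Y = 793.91, so Y = 793.91/0.31 = 2561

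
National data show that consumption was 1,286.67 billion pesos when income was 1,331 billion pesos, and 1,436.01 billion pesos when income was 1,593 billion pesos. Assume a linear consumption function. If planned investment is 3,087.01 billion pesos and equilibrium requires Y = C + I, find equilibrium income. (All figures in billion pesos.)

MPC = (1436.01 − 1286.67)/(1593 − 1331) = 149.34/262 = 0.57
a = 1286.67 − 0.57(1331) = 528
Equilibrium: Y = 528 + 0.57Y + 3087.01
0.43Y = 3615.01, so Y = 3615.01/0.43 = 8407

Y = 8407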